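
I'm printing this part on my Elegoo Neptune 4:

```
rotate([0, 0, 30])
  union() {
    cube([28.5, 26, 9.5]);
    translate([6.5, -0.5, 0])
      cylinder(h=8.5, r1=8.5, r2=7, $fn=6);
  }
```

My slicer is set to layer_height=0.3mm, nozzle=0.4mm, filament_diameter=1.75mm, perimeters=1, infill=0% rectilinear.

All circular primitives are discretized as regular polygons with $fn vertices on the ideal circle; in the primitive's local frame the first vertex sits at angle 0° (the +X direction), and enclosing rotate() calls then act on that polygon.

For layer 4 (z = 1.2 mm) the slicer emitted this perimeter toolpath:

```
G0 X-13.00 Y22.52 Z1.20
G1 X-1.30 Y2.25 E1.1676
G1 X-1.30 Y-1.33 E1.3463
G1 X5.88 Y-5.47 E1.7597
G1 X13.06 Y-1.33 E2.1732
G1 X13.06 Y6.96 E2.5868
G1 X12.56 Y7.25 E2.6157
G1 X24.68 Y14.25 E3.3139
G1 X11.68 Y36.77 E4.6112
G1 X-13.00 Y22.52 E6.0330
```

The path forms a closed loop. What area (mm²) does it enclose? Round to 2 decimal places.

840.45 mm²

Apply the shoelace formula to the sequence of (X, Y) vertices; enclosed area = 840.45 mm².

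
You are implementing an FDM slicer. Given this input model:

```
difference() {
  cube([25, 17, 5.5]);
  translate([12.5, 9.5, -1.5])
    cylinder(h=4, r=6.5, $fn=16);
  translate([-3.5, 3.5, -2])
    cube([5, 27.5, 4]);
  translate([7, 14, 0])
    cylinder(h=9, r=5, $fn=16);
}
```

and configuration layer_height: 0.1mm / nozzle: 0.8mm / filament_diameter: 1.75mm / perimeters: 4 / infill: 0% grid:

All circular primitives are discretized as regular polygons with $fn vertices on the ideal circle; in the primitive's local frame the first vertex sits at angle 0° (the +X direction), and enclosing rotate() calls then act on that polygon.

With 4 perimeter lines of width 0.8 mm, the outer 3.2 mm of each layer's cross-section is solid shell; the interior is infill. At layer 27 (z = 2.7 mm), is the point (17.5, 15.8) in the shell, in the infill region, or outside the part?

At z = 2.7 mm: the cube is present — its section is the full 25×17 rectangle; the cylinder at (12.5, 9.5) is absent (z outside [-1.5, 2.5]); the cube at (-3.5, 3.5) is absent (z outside [-2, 2]); the r=5 cylinder at (7, 14) gives a regular 16-gon of circumradius 5 (constant along its height); Taking the first minus the rest: starting from the 25×17 cube, the r=5 cylinder at (7, 14) partially overlaps it — only the 65.92 mm² overlap (of its 76.54 mm²) is removed, clipping the outline — 1 connected region. Overall, the cross-section is a single solid region. The nearest boundary edge runs (10.89, 17.00)→(25.00, 17.00); distance from the point to it = 1.20 mm. The point is inside the cross-section, 1.20 mm from the nearest boundary — within the 3.2 mm shell band (4 × 0.8).

shell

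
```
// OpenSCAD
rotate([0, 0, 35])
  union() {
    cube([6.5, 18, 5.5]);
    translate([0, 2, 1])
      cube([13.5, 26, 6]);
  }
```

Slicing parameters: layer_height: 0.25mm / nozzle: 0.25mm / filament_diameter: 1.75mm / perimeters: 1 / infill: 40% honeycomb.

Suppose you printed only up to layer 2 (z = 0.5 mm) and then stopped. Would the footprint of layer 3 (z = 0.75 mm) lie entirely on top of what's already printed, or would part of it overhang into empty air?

entirely on top

Compare the two slices. At z = 0.5: the cube is present — its section is the full 6.5×18 rectangle (area 117.00 mm²); the cube at (0, 2) is absent (z outside [1, 7]); Combining (union): only the 6.5×18 cube is present, so the union is just that shape — area = 117.00 mm²; (whole slice rotated 35° about Z — lengths, areas and connectivity unchanged). At z = 0.75: the 6.5×18 cube contributes its full rectangle (area 117.00 mm²); the cube at (0, 2) is absent (z outside [1, 7]); Taking the union: only the 6.5×18 cube is present, so the union is just that shape — area = 117.00 mm²; (rotated 35° about Z; rotation is an isometry so areas/perimeters/island counts are preserved). Checking containment: the cross-section at z = 0.75 is a subset of the cross-section at z = 0.5.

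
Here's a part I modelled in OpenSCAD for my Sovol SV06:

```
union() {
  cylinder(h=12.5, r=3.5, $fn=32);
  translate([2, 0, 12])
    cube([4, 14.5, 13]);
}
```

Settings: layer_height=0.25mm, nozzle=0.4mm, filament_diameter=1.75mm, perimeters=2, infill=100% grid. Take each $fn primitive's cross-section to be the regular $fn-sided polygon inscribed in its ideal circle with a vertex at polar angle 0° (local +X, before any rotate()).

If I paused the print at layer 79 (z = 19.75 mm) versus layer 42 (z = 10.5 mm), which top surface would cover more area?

layer 79 (z = 19.75 mm)

Layer 79 (z = 19.75): the cylinder is absent (z outside [0, 12.5]); the 4×14.5 cube at (2, 0) contributes its full rectangle (area 58.00 mm²); Taking the union: only the 4×14.5 cube at (2, 0) is present, so the union is just that shape — area = 58.00 mm². So its area = 58.00 mm². Layer 42 (z = 10.5): the r=3.5 cylinder contributes a regular 32-gon of circumradius 3.5 (area = (32/2)·3.500²·sin(360°/32) = 38.24 mm²); the cube at (2, 0) is absent (z outside [12, 25]); Taking the union: only the r=3.5 cylinder is present, so the union is just that shape — area = 38.24 mm². So its area = 38.24 mm². Layer 79 is larger (58.00 vs 38.24 mm²).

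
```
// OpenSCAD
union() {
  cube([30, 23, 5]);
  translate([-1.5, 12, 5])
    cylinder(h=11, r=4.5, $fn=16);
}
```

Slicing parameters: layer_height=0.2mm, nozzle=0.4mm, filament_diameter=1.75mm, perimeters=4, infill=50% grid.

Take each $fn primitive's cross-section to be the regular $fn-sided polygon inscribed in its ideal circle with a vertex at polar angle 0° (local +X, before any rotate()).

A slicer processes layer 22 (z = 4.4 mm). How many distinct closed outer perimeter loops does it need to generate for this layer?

At z = 4.4 mm: the cube (footprint 30×23) is included at this height; the cylinder at (-1.5, 12) is absent (z outside [5, 16]); Taking the union: only the 30×23 cube is present, so the union is just that shape — 1 connected region. The result has 1 disconnected region.

1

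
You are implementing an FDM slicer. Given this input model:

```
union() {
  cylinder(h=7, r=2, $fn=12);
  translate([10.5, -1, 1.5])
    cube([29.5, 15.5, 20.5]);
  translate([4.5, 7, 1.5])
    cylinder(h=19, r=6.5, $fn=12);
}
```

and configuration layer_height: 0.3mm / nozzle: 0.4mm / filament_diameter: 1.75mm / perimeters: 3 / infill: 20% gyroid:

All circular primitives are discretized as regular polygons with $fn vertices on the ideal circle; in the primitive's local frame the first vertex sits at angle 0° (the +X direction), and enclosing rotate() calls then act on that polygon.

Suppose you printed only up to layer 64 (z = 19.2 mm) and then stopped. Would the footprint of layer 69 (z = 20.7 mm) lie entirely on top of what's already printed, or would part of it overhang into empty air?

entirely on top

Compare the two slices. At z = 19.2: the cylinder does not reach this height (z outside [0, 7]); the 29.5×15.5 cube at (10.5, -1) contributes its full rectangle (area 457.25 mm²); the r=6.5 cylinder at (4.5, 7) gives a regular 12-gon of circumradius 6.5 (constant along its height) (area = (12/2)·6.500²·sin(360°/12) = 126.75 mm²); Merging all regions: the regions partially overlap — summed areas 584.00 mm² minus the doubly-counted overlap 0.93 mm² gives 583.07 mm² — area = 583.07 mm². At z = 20.7: the cylinder does not reach this height (z outside [0, 7]); the cube at (10.5, -1) (footprint 29.5×15.5) is included at this height (area 457.25 mm²); the cylinder at (4.5, 7) does not reach this height (z outside [1.5, 20.5]); Taking the union: only the 29.5×15.5 cube at (10.5, -1) is present, so the union is just that shape — area = 457.25 mm². Checking containment: the cross-section at z = 20.7 is a subset of the cross-section at z = 19.2.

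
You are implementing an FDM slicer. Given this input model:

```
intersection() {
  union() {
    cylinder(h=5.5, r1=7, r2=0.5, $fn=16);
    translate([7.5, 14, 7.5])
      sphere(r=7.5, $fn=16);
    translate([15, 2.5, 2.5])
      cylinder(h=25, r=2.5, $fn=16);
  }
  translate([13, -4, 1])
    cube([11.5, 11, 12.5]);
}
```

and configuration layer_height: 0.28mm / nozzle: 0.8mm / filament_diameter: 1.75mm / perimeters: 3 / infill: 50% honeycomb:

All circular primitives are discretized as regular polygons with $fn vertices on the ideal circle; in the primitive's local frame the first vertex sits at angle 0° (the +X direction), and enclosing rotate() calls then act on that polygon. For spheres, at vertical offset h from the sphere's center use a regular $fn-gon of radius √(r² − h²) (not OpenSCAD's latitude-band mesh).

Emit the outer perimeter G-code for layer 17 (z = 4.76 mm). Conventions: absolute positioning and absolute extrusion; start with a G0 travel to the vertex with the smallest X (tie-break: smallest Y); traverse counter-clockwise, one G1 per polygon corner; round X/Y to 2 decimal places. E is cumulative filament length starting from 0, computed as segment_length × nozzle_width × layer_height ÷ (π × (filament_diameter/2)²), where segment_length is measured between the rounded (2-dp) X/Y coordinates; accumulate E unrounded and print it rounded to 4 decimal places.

G0 X13.00 Y1.08 Z4.76
G1 X13.23 Y0.73 E0.0390
G1 X14.04 Y0.19 E0.1297
G1 X15.00 Y0.00 E0.2208
G1 X15.96 Y0.19 E0.3119
G1 X16.77 Y0.73 E0.4026
G1 X17.31 Y1.54 E0.4933
G1 X17.50 Y2.50 E0.5844
G1 X17.31 Y3.46 E0.6755
G1 X16.77 Y4.27 E0.7662
G1 X15.96 Y4.81 E0.8569
G1 X15.00 Y5.00 E0.9480
G1 X14.04 Y4.81 E1.0391
G1 X13.23 Y4.27 E1.1298
G1 X13.00 Y3.92 E1.1688
G1 X13.00 Y1.08 E1.4333

At z = 4.76 mm: the cone (r1=7→r2=0.5) has section circumradius 1.375 here — a regular 16-gon; the sphere at (7.5, 14): section is a regular 16-gon, circumradius = √(r²−h²) = √(7.5²−2.74²) = 6.982; the cylinder at (15, 2.5): section is a regular 16-gon, circumradius r=2.5; Merging all regions: the 3 present regions are separate (no shared area or edge), so areas and boundary lengths simply add and each stays a separate island — 3 connected regions; the cube at (13, -4) is present — its section is the full 11.5×11 rectangle; After intersecting: the 11.5×11 cube at (13, -4) partially overlaps that combined region; clipping to the common part keeps 18.22 mm² — 1 connected region. The outline is a single polygon with 15 vertices. Extrusion per mm of travel: 0.8 × 0.28 / (π × 0.875²) = 0.093128. Accumulating E over each segment gives final E = 1.4333.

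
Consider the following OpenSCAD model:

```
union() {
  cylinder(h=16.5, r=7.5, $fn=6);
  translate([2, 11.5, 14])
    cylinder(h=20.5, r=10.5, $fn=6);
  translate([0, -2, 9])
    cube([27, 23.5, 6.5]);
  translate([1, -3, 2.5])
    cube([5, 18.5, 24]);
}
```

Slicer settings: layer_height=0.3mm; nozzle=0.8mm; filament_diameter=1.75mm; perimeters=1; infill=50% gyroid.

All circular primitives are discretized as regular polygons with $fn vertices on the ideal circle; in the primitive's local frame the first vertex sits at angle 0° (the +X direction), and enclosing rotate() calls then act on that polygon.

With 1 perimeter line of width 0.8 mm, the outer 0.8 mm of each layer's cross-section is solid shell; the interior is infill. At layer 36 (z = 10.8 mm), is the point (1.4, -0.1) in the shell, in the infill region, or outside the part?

At z = 10.8 mm: the r=7.5 cylinder gives a regular 6-gon of circumradius 7.5 (constant along its height); the cylinder at (2, 11.5) does not reach this height (z outside [14, 34.5]); the 27×23.5 cube at (0, -2) contributes its full rectangle; the cube at (1, -3) is present — its section is the full 5×18.5 rectangle; Merging all regions: the regions partially overlap (shared area 142.83 mm²), so overlapping operands fuse into one piece — 1 connected region. Overall, the cross-section is a single solid region. The nearest boundary edge runs (6.35, -2.00)→(6.00, -2.60); distance from the point to it = 5.23 mm. The point is inside the cross-section and 5.23 mm from the nearest boundary — more than the 0.8 mm shell width (1 × 0.8), so it's in the infill interior.

infill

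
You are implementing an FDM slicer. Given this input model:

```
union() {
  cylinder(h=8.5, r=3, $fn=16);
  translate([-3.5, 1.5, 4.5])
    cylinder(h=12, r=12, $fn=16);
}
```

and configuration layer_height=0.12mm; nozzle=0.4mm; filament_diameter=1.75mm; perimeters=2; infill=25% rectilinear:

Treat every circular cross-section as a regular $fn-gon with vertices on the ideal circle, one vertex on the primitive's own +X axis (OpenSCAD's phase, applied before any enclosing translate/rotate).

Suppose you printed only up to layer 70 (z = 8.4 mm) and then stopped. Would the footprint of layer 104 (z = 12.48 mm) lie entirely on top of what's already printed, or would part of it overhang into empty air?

Compare the two slices. At z = 8.4: the cylinder: section is a regular 16-gon, circumradius r=3 (area = (16/2)·3.000²·sin(360°/16) = 27.55 mm²); the r=12 cylinder at (-3.5, 1.5) contributes a regular 16-gon of circumradius 12 (area = (16/2)·12.000²·sin(360°/16) = 440.85 mm²); Taking the union: the r=3 cylinder lies entirely inside the r=12 cylinder at (-3.5, 1.5), so the union is just the r=12 cylinder at (-3.5, 1.5) — area = 440.85 mm². At z = 12.48: the cylinder is absent (z outside [0, 8.5]); the cylinder at (-3.5, 1.5): section is a regular 16-gon, circumradius r=12 (area = (16/2)·12.000²·sin(360°/16) = 440.85 mm²); Merging all regions: only the r=12 cylinder at (-3.5, 1.5) is present, so the union is just that shape — area = 440.85 mm². Checking containment: the cross-section at z = 12.48 is a subset of the cross-section at z = 8.4.

entirely on top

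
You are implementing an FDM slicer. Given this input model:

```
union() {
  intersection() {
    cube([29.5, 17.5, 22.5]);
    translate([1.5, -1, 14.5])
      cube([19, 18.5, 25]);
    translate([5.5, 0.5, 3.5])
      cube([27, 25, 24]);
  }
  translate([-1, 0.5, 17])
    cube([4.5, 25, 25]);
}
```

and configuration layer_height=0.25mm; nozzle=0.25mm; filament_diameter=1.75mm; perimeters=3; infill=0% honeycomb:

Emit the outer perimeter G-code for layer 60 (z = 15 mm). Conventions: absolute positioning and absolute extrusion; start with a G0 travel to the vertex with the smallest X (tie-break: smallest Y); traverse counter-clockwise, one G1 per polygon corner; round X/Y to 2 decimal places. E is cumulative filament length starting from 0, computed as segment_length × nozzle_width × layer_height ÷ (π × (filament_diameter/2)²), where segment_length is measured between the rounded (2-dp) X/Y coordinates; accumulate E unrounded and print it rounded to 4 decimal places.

G0 X5.50 Y0.50 Z15.00
G1 X20.50 Y0.50 E0.3898
G1 X20.50 Y17.50 E0.8315
G1 X5.50 Y17.50 E1.2213
G1 X5.50 Y0.50 E1.6630

At z = 15 mm: the 29.5×17.5 cube contributes its full rectangle; the cube at (1.5, -1) (footprint 19×18.5) is included at this height; the cube at (5.5, 0.5) (footprint 27×25) is included at this height; After intersecting: the 19×18.5 cube at (1.5, -1) partially overlaps the 29.5×17.5 cube; clipping to the common part keeps 332.50 mm²; the 27×25 cube at (5.5, 0.5) partially overlaps the running intersection; clipping to the common part keeps 255.00 mm² — 1 connected region; the cube at (-1, 0.5) does not reach this height (z outside [17, 42]); Merging all regions: only the result so far is present, so the union is just that shape — 1 connected region. The outline is a single polygon with 4 vertices. Extrusion per mm of travel: 0.25 × 0.25 / (π × 0.875²) = 0.025984. Accumulating E over each segment gives final E = 1.6630.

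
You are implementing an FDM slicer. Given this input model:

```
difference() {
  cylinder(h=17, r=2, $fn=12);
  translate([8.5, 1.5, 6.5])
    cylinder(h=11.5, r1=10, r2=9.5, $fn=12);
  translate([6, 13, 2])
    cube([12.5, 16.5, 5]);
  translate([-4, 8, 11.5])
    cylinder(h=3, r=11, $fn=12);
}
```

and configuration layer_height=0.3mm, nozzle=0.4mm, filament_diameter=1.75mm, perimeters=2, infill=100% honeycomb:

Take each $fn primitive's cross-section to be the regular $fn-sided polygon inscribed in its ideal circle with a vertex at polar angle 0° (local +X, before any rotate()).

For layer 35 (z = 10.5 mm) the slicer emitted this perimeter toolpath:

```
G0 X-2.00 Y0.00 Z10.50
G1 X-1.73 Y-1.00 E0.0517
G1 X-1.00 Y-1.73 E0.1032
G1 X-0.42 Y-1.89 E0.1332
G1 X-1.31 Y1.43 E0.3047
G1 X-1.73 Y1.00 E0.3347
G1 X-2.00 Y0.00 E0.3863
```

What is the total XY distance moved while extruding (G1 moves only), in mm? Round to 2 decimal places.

7.74 mm

Sum the Euclidean lengths of each G1 segment: total = 7.74 mm.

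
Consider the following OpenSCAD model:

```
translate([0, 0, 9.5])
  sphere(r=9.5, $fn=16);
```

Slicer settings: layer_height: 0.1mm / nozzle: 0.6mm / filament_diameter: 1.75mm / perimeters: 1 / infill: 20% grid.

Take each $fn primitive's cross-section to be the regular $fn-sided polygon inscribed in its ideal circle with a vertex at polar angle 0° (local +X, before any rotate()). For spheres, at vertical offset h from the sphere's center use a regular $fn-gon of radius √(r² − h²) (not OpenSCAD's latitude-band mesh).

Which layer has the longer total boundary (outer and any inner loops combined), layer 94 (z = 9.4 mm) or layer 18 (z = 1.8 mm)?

layer 94 (z = 9.4 mm)

Layer 94 (z = 9.4): the sphere: section is a regular 16-gon, circumradius = √(r²−h²) = √(9.5²−0.1²) = 9.499 (perimeter = 2·16·9.499·sin(180°/16) = 59.30 mm). So its perimeter = 59.30 mm. Layer 18 (z = 1.8): the sphere: section is a regular 16-gon, circumradius = √(r²−h²) = √(9.5²−7.7²) = 5.564 (perimeter = 2·16·5.564·sin(180°/16) = 34.74 mm). So its perimeter = 34.74 mm. Layer 94 is larger (59.30 vs 34.74 mm).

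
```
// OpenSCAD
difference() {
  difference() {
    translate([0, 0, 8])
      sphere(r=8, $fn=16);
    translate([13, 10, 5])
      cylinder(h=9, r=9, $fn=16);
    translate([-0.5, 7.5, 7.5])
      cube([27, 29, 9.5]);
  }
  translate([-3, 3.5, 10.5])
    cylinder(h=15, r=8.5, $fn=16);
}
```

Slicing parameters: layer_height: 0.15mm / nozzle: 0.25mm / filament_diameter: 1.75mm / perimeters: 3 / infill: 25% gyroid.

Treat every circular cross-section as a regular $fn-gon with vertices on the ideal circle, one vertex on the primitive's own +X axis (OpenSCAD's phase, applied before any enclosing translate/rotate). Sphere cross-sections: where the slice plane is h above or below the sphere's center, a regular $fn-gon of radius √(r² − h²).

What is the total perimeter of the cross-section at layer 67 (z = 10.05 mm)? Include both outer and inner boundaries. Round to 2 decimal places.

At z = 10.05 mm: the r=8 sphere contributes a regular 16-gon of circumradius √(8²−2.05²) = 7.733 (perimeter = 2·16·7.733·sin(180°/16) = 48.28 mm); the r=9 cylinder at (13, 10) contributes a regular 16-gon of circumradius 9 (perimeter = 2·16·9.000·sin(180°/16) = 56.19 mm); the 27×29 cube at (-0.5, 7.5) contributes its full rectangle (perimeter 112.00 mm); After the difference (first − rest): starting from the r=8 sphere, the r=9 cylinder at (13, 10) partially overlaps it — only the 0.11 mm² overlap (of its 247.98 mm²) is removed, clipping the outline; the 27×29 cube at (-0.5, 7.5) partially overlaps it — only the 0.23 mm² overlap (of its 783.00 mm²) is removed, clipping the outline — boundary = 48.38 mm; the cylinder at (-3, 3.5) is not intersected at this z (z outside [10.5, 25.5]); After the difference (first − rest): none of the subtracted shapes is present at this height, so that combined region is unchanged — boundary = 48.38 mm. Overall, the cross-section is a single solid region. Total boundary length (outer) = 48.38 mm.

48.38 mm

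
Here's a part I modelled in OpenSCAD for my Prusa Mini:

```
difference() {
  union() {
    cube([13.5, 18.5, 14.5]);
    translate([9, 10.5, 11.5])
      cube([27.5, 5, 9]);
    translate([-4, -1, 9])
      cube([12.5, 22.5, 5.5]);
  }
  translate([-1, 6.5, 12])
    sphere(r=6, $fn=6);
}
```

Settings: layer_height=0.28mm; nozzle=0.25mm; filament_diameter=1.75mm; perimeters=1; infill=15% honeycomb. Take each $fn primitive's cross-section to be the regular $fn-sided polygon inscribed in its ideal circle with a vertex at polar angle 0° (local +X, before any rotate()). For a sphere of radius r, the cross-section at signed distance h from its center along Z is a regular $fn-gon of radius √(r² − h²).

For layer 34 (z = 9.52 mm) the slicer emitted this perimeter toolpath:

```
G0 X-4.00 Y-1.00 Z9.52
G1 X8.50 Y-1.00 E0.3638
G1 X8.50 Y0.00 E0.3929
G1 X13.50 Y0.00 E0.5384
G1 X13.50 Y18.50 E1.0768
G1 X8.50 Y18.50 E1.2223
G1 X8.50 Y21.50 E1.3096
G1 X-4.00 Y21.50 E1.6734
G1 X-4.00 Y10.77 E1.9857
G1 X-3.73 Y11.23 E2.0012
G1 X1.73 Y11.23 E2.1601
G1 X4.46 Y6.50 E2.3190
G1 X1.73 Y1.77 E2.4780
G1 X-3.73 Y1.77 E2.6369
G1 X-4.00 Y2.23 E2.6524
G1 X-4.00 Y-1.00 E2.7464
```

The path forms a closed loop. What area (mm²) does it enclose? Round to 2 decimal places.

306.76 mm²

Apply the shoelace formula to the sequence of (X, Y) vertices; enclosed area = 306.76 mm².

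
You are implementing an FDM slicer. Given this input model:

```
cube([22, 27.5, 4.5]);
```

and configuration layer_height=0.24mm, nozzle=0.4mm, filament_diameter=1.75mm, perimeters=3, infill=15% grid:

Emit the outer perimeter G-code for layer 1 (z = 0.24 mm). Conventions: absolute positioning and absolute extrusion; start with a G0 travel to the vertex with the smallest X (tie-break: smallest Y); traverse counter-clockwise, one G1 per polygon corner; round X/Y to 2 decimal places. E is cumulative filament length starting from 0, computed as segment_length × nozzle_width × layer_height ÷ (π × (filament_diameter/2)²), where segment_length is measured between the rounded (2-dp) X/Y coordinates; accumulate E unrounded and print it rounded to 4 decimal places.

At z = 0.24 mm: the cube is present — its section is the full 22×27.5 rectangle. The outline is a single polygon with 4 vertices. Extrusion per mm of travel: 0.4 × 0.24 / (π × 0.875²) = 0.039912. Accumulating E over each segment gives final E = 3.9513.

G0 X0.00 Y0.00 Z0.24
G1 X22.00 Y0.00 E0.8781
G1 X22.00 Y27.50 E1.9757
G1 X0.00 Y27.50 E2.8537
G1 X0.00 Y0.00 E3.9513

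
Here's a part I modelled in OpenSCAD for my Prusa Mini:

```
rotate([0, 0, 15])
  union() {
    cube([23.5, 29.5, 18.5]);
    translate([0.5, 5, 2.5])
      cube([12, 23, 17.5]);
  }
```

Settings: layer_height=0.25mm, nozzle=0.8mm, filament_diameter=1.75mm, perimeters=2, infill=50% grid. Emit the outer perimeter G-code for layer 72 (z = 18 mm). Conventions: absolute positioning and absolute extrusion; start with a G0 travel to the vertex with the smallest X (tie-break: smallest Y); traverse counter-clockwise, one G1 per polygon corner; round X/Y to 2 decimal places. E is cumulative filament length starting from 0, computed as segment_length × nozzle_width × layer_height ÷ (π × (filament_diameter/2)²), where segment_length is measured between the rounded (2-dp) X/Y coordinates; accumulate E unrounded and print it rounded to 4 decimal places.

G0 X-7.64 Y28.49 Z18.00
G1 X0.00 Y0.00 E2.4527
G1 X22.70 Y6.08 E4.4067
G1 X15.06 Y34.58 E6.8602
G1 X-7.64 Y28.49 E8.8144

At z = 18 mm: the cube (footprint 23.5×29.5) is included at this height; the cube at (0.5, 5) is present — its section is the full 12×23 rectangle; Taking the union: the 12×23 cube at (0.5, 5) lies entirely inside the 23.5×29.5 cube, so the union is just the 23.5×29.5 cube — 1 connected region; (rotated 15° about Z; rotation is an isometry so areas/perimeters/island counts are preserved). The outline is a single polygon with 4 vertices. Extrusion per mm of travel: 0.8 × 0.25 / (π × 0.875²) = 0.083150. Accumulating E over each segment gives final E = 8.8144.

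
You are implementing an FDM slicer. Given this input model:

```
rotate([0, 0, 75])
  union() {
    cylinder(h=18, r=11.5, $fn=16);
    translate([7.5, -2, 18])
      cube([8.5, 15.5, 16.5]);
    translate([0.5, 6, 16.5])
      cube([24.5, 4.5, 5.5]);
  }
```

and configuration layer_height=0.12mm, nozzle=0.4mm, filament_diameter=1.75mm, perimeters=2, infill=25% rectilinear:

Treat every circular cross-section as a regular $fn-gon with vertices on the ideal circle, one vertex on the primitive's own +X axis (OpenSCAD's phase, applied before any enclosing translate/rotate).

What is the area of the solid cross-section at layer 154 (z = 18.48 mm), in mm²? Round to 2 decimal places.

203.75 mm²

At z = 18.48 mm: the cylinder is absent (z outside [0, 18]); the cube at (7.5, -2) (footprint 8.5×15.5) is included at this height (area 131.75 mm²); the cube at (0.5, 6) is present — its section is the full 24.5×4.5 rectangle (area 110.25 mm²); Merging all regions: the regions partially overlap — summed areas 242.00 mm² minus the doubly-counted overlap 38.25 mm² gives 203.75 mm² — area = 203.75 mm²; (whole slice rotated 75° about Z — lengths, areas and connectivity unchanged). Overall, the cross-section is a single solid region. Net area = 203.75 mm².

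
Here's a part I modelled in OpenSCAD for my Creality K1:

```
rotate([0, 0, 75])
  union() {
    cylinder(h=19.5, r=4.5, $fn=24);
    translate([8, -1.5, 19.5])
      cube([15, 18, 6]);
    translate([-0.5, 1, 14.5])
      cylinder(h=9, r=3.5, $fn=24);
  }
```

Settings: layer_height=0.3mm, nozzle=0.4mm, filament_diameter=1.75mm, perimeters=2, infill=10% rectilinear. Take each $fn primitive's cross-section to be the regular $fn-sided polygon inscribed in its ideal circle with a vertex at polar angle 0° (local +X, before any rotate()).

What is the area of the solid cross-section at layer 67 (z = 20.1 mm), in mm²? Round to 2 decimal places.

At z = 20.1 mm: the cylinder does not reach this height (z outside [0, 19.5]); the cube at (8, -1.5) is present — its section is the full 15×18 rectangle (area 270.00 mm²); the r=3.5 cylinder at (-0.5, 1) contributes a regular 24-gon of circumradius 3.5 (area = (24/2)·3.500²·sin(360°/24) = 38.05 mm²); Combining (union): the 2 present regions are separate (no shared area or edge), so areas and boundary lengths simply add and each stays a separate island — area = 308.05 mm²; (whole slice rotated 75° about Z — lengths, areas and connectivity unchanged). Overall, the cross-section has 2 separate islands. Net area = 308.05 mm².

308.05 mm²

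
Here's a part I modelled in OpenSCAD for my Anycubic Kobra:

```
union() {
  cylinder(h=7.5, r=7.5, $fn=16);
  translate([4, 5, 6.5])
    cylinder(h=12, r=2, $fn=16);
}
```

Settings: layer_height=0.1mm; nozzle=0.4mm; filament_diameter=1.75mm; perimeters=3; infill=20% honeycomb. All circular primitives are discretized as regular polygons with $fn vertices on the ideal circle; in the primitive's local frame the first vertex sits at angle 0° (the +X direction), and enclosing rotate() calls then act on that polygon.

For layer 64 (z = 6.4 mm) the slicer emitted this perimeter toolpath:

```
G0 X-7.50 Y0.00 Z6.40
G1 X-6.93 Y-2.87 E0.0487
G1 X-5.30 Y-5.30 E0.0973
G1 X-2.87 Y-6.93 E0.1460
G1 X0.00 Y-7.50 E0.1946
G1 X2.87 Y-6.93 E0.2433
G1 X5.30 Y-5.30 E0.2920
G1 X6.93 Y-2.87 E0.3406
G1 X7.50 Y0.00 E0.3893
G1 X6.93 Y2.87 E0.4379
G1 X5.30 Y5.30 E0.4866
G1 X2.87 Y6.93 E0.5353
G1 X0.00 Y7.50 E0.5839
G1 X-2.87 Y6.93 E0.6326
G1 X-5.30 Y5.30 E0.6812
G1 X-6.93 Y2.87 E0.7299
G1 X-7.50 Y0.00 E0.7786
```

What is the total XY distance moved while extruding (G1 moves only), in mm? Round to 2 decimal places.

46.82 mm

Sum the Euclidean lengths of each G1 segment: total = 46.82 mm.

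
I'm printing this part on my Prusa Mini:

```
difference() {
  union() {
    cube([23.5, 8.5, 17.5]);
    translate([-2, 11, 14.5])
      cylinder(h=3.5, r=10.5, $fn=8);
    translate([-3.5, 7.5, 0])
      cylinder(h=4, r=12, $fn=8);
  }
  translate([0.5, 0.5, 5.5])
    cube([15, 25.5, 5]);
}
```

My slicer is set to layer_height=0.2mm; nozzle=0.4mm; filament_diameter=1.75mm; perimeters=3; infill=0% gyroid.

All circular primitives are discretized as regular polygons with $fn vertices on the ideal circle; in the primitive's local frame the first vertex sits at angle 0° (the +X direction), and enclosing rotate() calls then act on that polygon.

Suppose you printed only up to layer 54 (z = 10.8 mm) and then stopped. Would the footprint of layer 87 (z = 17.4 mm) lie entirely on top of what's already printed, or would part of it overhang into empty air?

Compare the two slices. At z = 10.8: the cube is present — its section is the full 23.5×8.5 rectangle (area 199.75 mm²); the cylinder at (-2, 11) is not intersected at this z (z outside [14.5, 18]); the cylinder at (-3.5, 7.5) is absent (z outside [0, 4]); Merging all regions: only the 23.5×8.5 cube is present, so the union is just that shape — area = 199.75 mm²; the cube at (0.5, 0.5) is not intersected at this z (z outside [5.5, 10.5]); After the difference (first − rest): none of the subtracted shapes is present at this height, so the result so far is unchanged — area = 199.75 mm². At z = 17.4: the 23.5×8.5 cube contributes its full rectangle (area 199.75 mm²); the r=10.5 cylinder at (-2, 11) contributes a regular 8-gon of circumradius 10.5 (area = (8/2)·10.500²·sin(360°/8) = 311.83 mm²); the cylinder at (-3.5, 7.5) does not reach this height (z outside [0, 4]); Taking the union: the regions partially overlap — summed areas 511.58 mm² minus the doubly-counted overlap 37.83 mm² gives 473.75 mm² — area = 473.75 mm²; the cube at (0.5, 0.5) is not intersected at this z (z outside [5.5, 10.5]); After the difference (first − rest): none of the subtracted shapes is present at this height, so the result so far is unchanged — area = 473.75 mm². Checking containment: at z = 17.4 the cross-section extends beyond the z = 10.8 cross-section by about 274.00 mm².

part overhangs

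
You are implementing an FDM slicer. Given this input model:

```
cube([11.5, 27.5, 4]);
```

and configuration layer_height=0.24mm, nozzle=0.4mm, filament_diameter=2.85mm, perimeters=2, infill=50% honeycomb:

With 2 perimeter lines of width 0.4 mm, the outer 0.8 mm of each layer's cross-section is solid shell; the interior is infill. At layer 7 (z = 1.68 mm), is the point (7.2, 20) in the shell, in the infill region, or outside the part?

infill

At z = 1.68 mm: the cube (footprint 11.5×27.5) is included at this height. Overall, the cross-section is a single solid region. The nearest boundary edge runs (11.50, 0.00)→(11.50, 27.50); distance from the point to it = 4.30 mm. The point is inside the cross-section and 4.30 mm from the nearest boundary — more than the 0.8 mm shell width (2 × 0.4), so it's in the infill interior.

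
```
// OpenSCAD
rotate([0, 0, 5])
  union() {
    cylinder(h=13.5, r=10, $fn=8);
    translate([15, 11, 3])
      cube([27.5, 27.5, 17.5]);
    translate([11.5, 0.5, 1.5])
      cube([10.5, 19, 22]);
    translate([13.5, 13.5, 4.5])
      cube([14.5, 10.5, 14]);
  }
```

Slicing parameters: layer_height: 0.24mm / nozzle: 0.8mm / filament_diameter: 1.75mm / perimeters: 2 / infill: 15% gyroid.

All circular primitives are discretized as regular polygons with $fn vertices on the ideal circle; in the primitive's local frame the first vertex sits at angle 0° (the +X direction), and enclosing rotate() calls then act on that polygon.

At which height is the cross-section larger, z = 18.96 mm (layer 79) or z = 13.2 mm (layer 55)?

Layer 79 (z = 18.96): the cylinder does not reach this height (z outside [0, 13.5]); the 27.5×27.5 cube at (15, 11) contributes its full rectangle (area 756.25 mm²); the 10.5×19 cube at (11.5, 0.5) contributes its full rectangle (area 199.50 mm²); the cube at (13.5, 13.5) is not intersected at this z (z outside [4.5, 18.5]); Combining (union): the regions partially overlap — summed areas 955.75 mm² minus the doubly-counted overlap 59.50 mm² gives 896.25 mm² — area = 896.25 mm²; (rotated 5° about Z; rotation is an isometry so areas/perimeters/island counts are preserved). So its area = 896.25 mm². Layer 55 (z = 13.2): the r=10 cylinder gives a regular 8-gon of circumradius 10 (constant along its height) (area = (8/2)·10.000²·sin(360°/8) = 282.84 mm²); the cube at (15, 11) (footprint 27.5×27.5) is included at this height (area 756.25 mm²); the cube at (11.5, 0.5) is present — its section is the full 10.5×19 rectangle (area 199.50 mm²); the cube at (13.5, 13.5) is present — its section is the full 14.5×10.5 rectangle (area 152.25 mm²); Merging all regions: the regions partially overlap — summed areas 1390.84 mm² minus the doubly-counted overlap 205.00 mm² gives 1185.84 mm² — area = 1185.84 mm²; (rotated 5° about Z; rotation is an isometry so areas/perimeters/island counts are preserved). So its area = 1185.84 mm². Layer 55 is larger (1185.84 vs 896.25 mm²).

layer 55 (z = 13.2 mm)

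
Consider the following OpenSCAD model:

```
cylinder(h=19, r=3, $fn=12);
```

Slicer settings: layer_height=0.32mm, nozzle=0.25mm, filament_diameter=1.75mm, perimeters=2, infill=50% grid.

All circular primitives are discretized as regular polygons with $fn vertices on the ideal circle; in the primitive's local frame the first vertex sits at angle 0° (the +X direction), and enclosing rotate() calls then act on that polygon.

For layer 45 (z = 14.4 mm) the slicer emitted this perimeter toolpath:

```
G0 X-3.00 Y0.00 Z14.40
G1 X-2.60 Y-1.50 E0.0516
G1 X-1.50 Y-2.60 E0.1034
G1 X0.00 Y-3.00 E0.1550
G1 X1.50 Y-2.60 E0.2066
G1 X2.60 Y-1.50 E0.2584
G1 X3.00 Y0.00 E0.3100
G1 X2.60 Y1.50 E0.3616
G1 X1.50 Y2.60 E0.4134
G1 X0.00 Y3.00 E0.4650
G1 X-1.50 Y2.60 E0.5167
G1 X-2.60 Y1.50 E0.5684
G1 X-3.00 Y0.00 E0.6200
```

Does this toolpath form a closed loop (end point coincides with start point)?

Start point (G0): (-3.00, 0.00). End point (last G1): the path returns to the start — closed.

yes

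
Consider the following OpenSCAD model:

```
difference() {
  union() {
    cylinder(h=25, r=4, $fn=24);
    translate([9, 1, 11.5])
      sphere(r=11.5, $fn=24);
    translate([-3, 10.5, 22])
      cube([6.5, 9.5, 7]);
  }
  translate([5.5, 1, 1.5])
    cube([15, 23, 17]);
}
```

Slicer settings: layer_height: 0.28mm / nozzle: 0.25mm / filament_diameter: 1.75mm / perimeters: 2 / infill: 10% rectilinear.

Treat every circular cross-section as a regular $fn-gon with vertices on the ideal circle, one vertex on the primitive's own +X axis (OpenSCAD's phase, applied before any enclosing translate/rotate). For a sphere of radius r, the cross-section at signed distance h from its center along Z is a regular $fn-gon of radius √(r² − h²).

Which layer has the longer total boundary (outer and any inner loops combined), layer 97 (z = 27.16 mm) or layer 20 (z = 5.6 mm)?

Layer 97 (z = 27.16): the cylinder is not intersected at this z (z outside [0, 25]); the sphere at (9, 1) does not reach this height (|z−center|=15.660 > r=11.5); the cube at (-3, 10.5) is present — its section is the full 6.5×9.5 rectangle (perimeter 32.00 mm); Taking the union: only the 6.5×9.5 cube at (-3, 10.5) is present, so the union is just that shape — boundary = 32.00 mm; the cube at (5.5, 1) does not reach this height (z outside [1.5, 18.5]); Subtracting the remaining from the first: none of the subtracted shapes is present at this height, so the result so far is unchanged — boundary = 32.00 mm. So its perimeter = 32.00 mm. Layer 20 (z = 5.6): the cylinder: section is a regular 24-gon, circumradius r=4 (perimeter = 2·24·4.000·sin(180°/24) = 25.06 mm); the r=11.5 sphere at (9, 1) slices to a regular 24-gon of circumradius 9.871 (√(r²−h²) with h=5.9 from center) (perimeter = 2·24·9.871·sin(180°/24) = 61.85 mm); the cube at (-3, 10.5) does not reach this height (z outside [22, 29]); Combining (union): the regions partially overlap (shared area 28.71 mm²), so the edge portions inside another operand are dropped and the merged outline is re-measured after clipping — boundary = 66.30 mm; the 15×23 cube at (5.5, 1) contributes its full rectangle (perimeter 76.00 mm); Taking the first minus the rest: starting from that combined region, the 15×23 cube at (5.5, 1) partially overlaps it — only the 109.27 mm² overlap (of its 345.00 mm²) is removed, clipping the outline — boundary = 69.75 mm. So its perimeter = 69.75 mm. Layer 20 is larger (69.75 vs 32.00 mm).

layer 20 (z = 5.6 mm)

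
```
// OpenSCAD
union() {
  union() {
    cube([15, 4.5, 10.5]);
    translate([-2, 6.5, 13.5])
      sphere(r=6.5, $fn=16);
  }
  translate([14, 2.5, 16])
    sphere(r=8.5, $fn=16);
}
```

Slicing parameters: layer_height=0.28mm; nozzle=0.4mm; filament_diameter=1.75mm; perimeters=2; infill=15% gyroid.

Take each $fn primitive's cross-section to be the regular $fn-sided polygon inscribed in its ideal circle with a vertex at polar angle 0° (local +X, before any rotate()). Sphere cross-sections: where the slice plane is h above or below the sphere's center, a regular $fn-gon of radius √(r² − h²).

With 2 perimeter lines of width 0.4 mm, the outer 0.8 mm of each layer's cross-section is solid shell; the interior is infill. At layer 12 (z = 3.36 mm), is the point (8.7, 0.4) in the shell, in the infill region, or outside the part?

shell

At z = 3.36 mm: the 15×4.5 cube contributes its full rectangle; the sphere at (-2, 6.5) is not intersected at this z (|z−center|=10.140 > r=6.5); Taking the union: only the 15×4.5 cube is present, so the union is just that shape — 1 connected region; the sphere at (14, 2.5) does not reach this height (|z−center|=12.640 > r=8.5); Taking the union: only the result so far is present, so the union is just that shape — 1 connected region. Overall, the cross-section is a single solid region. The nearest boundary edge runs (0.00, 0.00)→(15.00, 0.00); distance from the point to it = 0.40 mm. The point is inside the cross-section, 0.40 mm from the nearest boundary — within the 0.8 mm shell band (2 × 0.4).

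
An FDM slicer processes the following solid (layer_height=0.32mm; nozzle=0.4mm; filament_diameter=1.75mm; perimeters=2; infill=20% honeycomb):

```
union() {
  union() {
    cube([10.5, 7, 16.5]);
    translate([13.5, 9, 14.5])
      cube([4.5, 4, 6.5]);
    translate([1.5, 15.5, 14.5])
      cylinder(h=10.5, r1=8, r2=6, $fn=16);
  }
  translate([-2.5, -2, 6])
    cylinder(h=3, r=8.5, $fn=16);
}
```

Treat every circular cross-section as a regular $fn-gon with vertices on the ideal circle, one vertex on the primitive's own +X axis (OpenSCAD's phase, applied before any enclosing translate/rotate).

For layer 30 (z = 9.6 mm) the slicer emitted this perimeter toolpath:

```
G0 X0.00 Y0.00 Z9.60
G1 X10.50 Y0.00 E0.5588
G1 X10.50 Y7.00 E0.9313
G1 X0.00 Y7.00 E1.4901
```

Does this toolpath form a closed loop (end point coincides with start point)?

no

Start point (G0): (0.00, 0.00). End point (last G1): the path does not return to the start — open.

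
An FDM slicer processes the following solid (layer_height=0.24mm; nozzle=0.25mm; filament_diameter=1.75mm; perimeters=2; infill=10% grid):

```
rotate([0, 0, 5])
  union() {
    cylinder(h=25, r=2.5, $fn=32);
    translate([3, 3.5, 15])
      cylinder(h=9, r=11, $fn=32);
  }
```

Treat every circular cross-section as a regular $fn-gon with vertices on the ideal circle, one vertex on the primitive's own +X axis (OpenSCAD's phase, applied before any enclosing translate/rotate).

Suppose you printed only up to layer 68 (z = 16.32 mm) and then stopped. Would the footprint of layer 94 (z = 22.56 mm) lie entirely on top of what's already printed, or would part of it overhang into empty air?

Compare the two slices. At z = 16.32: the r=2.5 cylinder contributes a regular 32-gon of circumradius 2.5 (area = (32/2)·2.500²·sin(360°/32) = 19.51 mm²); the cylinder at (3, 3.5): section is a regular 32-gon, circumradius r=11 (area = (32/2)·11.000²·sin(360°/32) = 377.69 mm²); Merging all regions: the r=2.5 cylinder lies entirely inside the r=11 cylinder at (3, 3.5), so the union is just the r=11 cylinder at (3, 3.5) — area = 377.69 mm²; (whole slice rotated 5° about Z — lengths, areas and connectivity unchanged). At z = 22.56: the r=2.5 cylinder gives a regular 32-gon of circumradius 2.5 (constant along its height) (area = (32/2)·2.500²·sin(360°/32) = 19.51 mm²); the cylinder at (3, 3.5): section is a regular 32-gon, circumradius r=11 (area = (32/2)·11.000²·sin(360°/32) = 377.69 mm²); Merging all regions: the r=2.5 cylinder lies entirely inside the r=11 cylinder at (3, 3.5), so the union is just the r=11 cylinder at (3, 3.5) — area = 377.69 mm²; (rotated 5° about Z; rotation is an isometry so areas/perimeters/island counts are preserved). Checking containment: the cross-section at z = 22.56 is a subset of the cross-section at z = 16.32.

entirely on top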